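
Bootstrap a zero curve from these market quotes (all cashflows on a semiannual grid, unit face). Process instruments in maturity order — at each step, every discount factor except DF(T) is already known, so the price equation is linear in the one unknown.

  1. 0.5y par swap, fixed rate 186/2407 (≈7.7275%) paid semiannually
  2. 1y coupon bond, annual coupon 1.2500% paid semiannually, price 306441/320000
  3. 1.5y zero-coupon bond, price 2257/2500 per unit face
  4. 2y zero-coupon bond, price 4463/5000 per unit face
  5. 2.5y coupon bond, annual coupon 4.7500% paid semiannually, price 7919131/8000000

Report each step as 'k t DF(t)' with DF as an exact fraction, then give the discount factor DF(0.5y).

1 1/2 2407/2500
2 1 9457/10000
3 3/2 2257/2500
4 2 4463/5000
5 5/2 881/1000
DF(0.5y) = 2407/2500 ≈ 0.962800

step 1 [0.5y] swap r/2=93/2407: DF=(1 − 93/2407·(0))/(1+93/2407) = 2407/2500 ≈ 0.962800
step 2 [1y] bond c/2=1/160: DF=(306441/320000 − 1/160·(0.962800))/(1+1/160) = 9457/10000 ≈ 0.945700
step 3 [1.5y] zero: DF = P = 2257/2500 ≈ 0.902800
step 4 [2y] zero: DF = P = 4463/5000 ≈ 0.892600
step 5 [2.5y] bond c/2=19/800: DF=(7919131/8000000 − 19/800·(0.962800+0.945700+0.902800+0.892600))/(1+19/800) = 881/1000 ≈ 0.881000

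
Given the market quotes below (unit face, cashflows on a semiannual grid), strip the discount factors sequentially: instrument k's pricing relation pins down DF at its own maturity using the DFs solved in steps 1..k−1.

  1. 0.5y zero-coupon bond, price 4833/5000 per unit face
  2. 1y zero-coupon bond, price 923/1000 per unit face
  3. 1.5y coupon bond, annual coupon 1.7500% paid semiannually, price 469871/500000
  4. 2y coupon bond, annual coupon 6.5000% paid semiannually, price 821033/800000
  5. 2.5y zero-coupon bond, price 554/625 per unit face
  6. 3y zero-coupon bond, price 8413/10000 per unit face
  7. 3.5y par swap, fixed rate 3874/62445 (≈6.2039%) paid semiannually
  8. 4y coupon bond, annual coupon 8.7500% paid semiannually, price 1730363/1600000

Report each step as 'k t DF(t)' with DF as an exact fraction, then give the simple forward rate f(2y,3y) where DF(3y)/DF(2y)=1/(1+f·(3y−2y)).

step 1 [0.5y] zero: DF = P = 4833/5000 ≈ 0.966600
step 2 [1y] zero: DF = P = 923/1000 ≈ 0.923000
step 3 [1.5y] bond c/2=7/800: DF=(469871/500000 − 7/800·(0.966600+0.923000))/(1+7/800) = 572/625 ≈ 0.915200
step 4 [2y] bond c/2=13/400: DF=(821033/800000 − 13/400·(0.966600+0.923000+0.915200))/(1+13/400) = 9057/10000 ≈ 0.905700
step 5 [2.5y] zero: DF = P = 554/625 ≈ 0.886400
step 6 [3y] zero: DF = P = 8413/10000 ≈ 0.841300
step 7 [3.5y] swap r/2=1937/62445: DF=(1 − 1937/62445·(0.966600+0.923000+0.915200+0.905700+0.886400+0.841300))/(1+1937/62445) = 8063/10000 ≈ 0.806300
step 8 [4y] bond c/2=7/160: DF=(1730363/1600000 − 7/160·(0.966600+0.923000+0.915200+0.905700+0.886400+0.841300+0.806300))/(1+7/160) = 484/625 ≈ 0.774400

1 1/2 4833/5000
2 1 923/1000
3 3/2 572/625
4 2 9057/10000
5 5/2 554/625
6 3 8413/10000
7 7/2 8063/10000
8 4 484/625
f(2y,3y) = ((9057/10000)/(8413/10000) − 1)/(1) = 644/8413 ≈ 7.6548%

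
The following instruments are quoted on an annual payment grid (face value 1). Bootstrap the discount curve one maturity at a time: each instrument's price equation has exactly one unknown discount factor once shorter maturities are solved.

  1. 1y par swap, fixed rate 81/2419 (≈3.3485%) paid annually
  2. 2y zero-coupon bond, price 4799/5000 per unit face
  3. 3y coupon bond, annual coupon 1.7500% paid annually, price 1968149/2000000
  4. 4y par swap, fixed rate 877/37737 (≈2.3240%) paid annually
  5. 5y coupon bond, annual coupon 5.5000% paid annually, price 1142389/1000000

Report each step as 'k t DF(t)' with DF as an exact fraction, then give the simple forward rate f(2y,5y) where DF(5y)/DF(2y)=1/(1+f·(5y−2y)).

step 1 [1y] swap r/1=81/2419: DF=(1 − 81/2419·(0))/(1+81/2419) = 2419/2500 ≈ 0.967600
step 2 [2y] zero: DF = P = 4799/5000 ≈ 0.959800
step 3 [3y] bond c/1=7/400: DF=(1968149/2000000 − 7/400·(0.967600+0.959800))/(1+7/400) = 467/500 ≈ 0.934000
step 4 [4y] swap r/1=877/37737: DF=(1 − 877/37737·(0.967600+0.959800+0.934000))/(1+877/37737) = 9123/10000 ≈ 0.912300
step 5 [5y] bond c/1=11/200: DF=(1142389/1000000 − 11/200·(0.967600+0.959800+0.934000+0.912300))/(1+11/200) = 8861/10000 ≈ 0.886100

1 1 2419/2500
2 2 4799/5000
3 3 467/500
4 4 9123/10000
5 5 8861/10000
f(2y,5y) = ((4799/5000)/(8861/10000) − 1)/(3) = 737/26583 ≈ 2.7724%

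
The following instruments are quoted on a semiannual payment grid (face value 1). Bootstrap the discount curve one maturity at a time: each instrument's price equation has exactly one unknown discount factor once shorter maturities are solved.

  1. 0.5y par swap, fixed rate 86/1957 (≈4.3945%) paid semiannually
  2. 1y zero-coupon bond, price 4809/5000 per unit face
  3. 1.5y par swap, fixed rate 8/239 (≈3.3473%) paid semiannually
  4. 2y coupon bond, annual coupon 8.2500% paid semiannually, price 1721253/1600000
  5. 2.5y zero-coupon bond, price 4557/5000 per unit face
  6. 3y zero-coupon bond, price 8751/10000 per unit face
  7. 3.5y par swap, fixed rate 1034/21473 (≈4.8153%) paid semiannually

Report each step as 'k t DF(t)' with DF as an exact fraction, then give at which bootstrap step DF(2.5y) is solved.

1 1/2 1957/2000
2 1 4809/5000
3 3/2 2379/2500
4 2 4593/5000
5 5/2 4557/5000
6 3 8751/10000
7 7/2 8449/10000
DF(2.5y) is solved at step 5

step 1 [0.5y] swap r/2=43/1957: DF=(1 − 43/1957·(0))/(1+43/1957) = 1957/2000 ≈ 0.978500
step 2 [1y] zero: DF = P = 4809/5000 ≈ 0.961800
step 3 [1.5y] swap r/2=4/239: DF=(1 − 4/239·(0.978500+0.961800))/(1+4/239) = 2379/2500 ≈ 0.951600
step 4 [2y] bond c/2=33/800: DF=(1721253/1600000 − 33/800·(0.978500+0.961800+0.951600))/(1+33/800) = 4593/5000 ≈ 0.918600
step 5 [2.5y] zero: DF = P = 4557/5000 ≈ 0.911400
step 6 [3y] zero: DF = P = 8751/10000 ≈ 0.875100
step 7 [3.5y] swap r/2=517/21473: DF=(1 − 517/21473·(0.978500+0.961800+0.951600+0.918600+0.911400+0.875100))/(1+517/21473) = 8449/10000 ≈ 0.844900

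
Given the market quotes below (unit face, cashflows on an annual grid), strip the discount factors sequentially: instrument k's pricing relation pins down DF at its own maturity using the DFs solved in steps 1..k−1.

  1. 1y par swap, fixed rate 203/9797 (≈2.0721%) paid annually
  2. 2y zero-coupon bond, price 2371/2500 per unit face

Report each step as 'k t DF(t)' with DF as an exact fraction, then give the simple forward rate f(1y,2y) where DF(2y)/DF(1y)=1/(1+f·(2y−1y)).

1 1 9797/10000
2 2 2371/2500
f(1y,2y) = ((9797/10000)/(2371/2500) − 1)/(1) = 313/9484 ≈ 3.3003%

step 1 [1y] swap r/1=203/9797: DF=(1 − 203/9797·(0))/(1+203/9797) = 9797/10000 ≈ 0.979700
step 2 [2y] zero: DF = P = 2371/2500 ≈ 0.948400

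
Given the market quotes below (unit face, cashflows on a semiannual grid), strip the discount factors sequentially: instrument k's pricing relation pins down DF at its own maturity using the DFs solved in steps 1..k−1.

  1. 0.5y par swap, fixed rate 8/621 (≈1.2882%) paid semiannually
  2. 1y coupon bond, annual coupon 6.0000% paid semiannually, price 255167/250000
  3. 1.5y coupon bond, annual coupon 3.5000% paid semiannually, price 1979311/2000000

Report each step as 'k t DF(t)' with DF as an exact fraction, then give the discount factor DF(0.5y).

step 1 [0.5y] swap r/2=4/621: DF=(1 − 4/621·(0))/(1+4/621) = 621/625 ≈ 0.993600
step 2 [1y] bond c/2=3/100: DF=(255167/250000 − 3/100·(0.993600))/(1+3/100) = 481/500 ≈ 0.962000
step 3 [1.5y] bond c/2=7/400: DF=(1979311/2000000 − 7/400·(0.993600+0.962000))/(1+7/400) = 939/1000 ≈ 0.939000

1 1/2 621/625
2 1 481/500
3 3/2 939/1000
DF(0.5y) = 621/625 ≈ 0.993600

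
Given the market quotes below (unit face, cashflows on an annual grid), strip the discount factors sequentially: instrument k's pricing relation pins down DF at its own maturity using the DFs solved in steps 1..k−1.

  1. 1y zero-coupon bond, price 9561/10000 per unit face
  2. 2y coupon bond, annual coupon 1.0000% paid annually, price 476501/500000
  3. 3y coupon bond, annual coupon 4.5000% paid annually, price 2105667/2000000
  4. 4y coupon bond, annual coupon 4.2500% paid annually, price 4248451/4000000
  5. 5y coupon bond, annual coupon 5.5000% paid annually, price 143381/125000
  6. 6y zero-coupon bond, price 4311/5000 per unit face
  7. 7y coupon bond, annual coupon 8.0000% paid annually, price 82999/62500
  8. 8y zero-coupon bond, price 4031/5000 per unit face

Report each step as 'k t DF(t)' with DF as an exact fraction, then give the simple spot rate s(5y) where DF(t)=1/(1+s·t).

1 1 9561/10000
2 2 9341/10000
3 3 9261/10000
4 4 113/125
5 5 8933/10000
6 6 4311/5000
7 7 103/125
8 8 4031/5000
s(5y) = (1/(8933/10000) − 1)/(5) = 1067/44665 ≈ 2.3889%

step 1 [1y] zero: DF = P = 9561/10000 ≈ 0.956100
step 2 [2y] bond c/1=1/100: DF=(476501/500000 − 1/100·(0.956100))/(1+1/100) = 9341/10000 ≈ 0.934100
step 3 [3y] bond c/1=9/200: DF=(2105667/2000000 − 9/200·(0.956100+0.934100))/(1+9/200) = 9261/10000 ≈ 0.926100
step 4 [4y] bond c/1=17/400: DF=(4248451/4000000 − 17/400·(0.956100+0.934100+0.926100))/(1+17/400) = 113/125 ≈ 0.904000
step 5 [5y] bond c/1=11/200: DF=(143381/125000 − 11/200·(0.956100+0.934100+0.926100+0.904000))/(1+11/200) = 8933/10000 ≈ 0.893300
step 6 [6y] zero: DF = P = 4311/5000 ≈ 0.862200
step 7 [7y] bond c/1=2/25: DF=(82999/62500 − 2/25·(0.956100+0.934100+0.926100+0.904000+0.893300+0.862200))/(1+2/25) = 103/125 ≈ 0.824000
step 8 [8y] zero: DF = P = 4031/5000 ≈ 0.806200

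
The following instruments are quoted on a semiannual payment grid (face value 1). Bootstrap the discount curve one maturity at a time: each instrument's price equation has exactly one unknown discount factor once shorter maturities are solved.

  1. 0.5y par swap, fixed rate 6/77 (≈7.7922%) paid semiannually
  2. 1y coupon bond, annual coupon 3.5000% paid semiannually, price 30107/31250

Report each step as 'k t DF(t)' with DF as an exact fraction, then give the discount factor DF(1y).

1 1/2 77/80
2 1 9303/10000
DF(1y) = 9303/10000 ≈ 0.930300

step 1 [0.5y] swap r/2=3/77: DF=(1 − 3/77·(0))/(1+3/77) = 77/80 ≈ 0.962500
step 2 [1y] bond c/2=7/400: DF=(30107/31250 − 7/400·(0.962500))/(1+7/400) = 9303/10000 ≈ 0.930300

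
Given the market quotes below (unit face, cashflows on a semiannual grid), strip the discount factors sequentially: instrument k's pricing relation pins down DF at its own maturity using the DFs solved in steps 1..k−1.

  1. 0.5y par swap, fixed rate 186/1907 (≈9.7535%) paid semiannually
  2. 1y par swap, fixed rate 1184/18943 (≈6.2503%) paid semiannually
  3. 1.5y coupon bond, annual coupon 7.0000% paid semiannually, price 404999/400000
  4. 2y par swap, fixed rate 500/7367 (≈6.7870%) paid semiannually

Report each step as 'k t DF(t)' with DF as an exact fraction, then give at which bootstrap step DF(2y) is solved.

1 1/2 1907/2000
2 1 588/625
3 3/2 4571/5000
4 2 7/8
DF(2y) is solved at step 4

step 1 [0.5y] swap r/2=93/1907: DF=(1 − 93/1907·(0))/(1+93/1907) = 1907/2000 ≈ 0.953500
step 2 [1y] swap r/2=592/18943: DF=(1 − 592/18943·(0.953500))/(1+592/18943) = 588/625 ≈ 0.940800
step 3 [1.5y] bond c/2=7/200: DF=(404999/400000 − 7/200·(0.953500+0.940800))/(1+7/200) = 4571/5000 ≈ 0.914200
step 4 [2y] swap r/2=250/7367: DF=(1 − 250/7367·(0.953500+0.940800+0.914200))/(1+250/7367) = 7/8 ≈ 0.875000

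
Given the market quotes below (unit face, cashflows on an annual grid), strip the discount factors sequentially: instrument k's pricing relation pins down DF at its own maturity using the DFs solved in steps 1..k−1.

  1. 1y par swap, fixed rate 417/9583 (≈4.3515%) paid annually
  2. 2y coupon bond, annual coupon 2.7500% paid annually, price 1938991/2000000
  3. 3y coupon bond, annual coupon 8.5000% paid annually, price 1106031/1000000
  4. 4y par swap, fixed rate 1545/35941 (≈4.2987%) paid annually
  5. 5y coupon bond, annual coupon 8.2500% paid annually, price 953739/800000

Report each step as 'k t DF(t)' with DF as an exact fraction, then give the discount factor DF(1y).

step 1 [1y] swap r/1=417/9583: DF=(1 − 417/9583·(0))/(1+417/9583) = 9583/10000 ≈ 0.958300
step 2 [2y] bond c/1=11/400: DF=(1938991/2000000 − 11/400·(0.958300))/(1+11/400) = 9179/10000 ≈ 0.917900
step 3 [3y] bond c/1=17/200: DF=(1106031/1000000 − 17/200·(0.958300+0.917900))/(1+17/200) = 2181/2500 ≈ 0.872400
step 4 [4y] swap r/1=1545/35941: DF=(1 − 1545/35941·(0.958300+0.917900+0.872400))/(1+1545/35941) = 1691/2000 ≈ 0.845500
step 5 [5y] bond c/1=33/400: DF=(953739/800000 − 33/400·(0.958300+0.917900+0.872400+0.845500))/(1+33/400) = 4137/5000 ≈ 0.827400

1 1 9583/10000
2 2 9179/10000
3 3 2181/2500
4 4 1691/2000
5 5 4137/5000
DF(1y) = 9583/10000 ≈ 0.958300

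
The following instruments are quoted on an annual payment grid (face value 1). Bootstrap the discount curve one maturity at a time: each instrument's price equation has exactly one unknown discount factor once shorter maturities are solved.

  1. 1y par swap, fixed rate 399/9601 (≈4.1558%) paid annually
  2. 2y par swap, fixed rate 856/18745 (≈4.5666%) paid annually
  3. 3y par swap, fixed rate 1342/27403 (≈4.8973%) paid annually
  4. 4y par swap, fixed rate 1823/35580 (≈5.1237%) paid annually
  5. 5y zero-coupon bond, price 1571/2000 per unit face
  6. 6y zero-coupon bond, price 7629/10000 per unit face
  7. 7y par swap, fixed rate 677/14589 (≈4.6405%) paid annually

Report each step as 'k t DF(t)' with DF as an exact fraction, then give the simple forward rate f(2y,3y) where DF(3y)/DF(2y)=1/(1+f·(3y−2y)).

1 1 9601/10000
2 2 1143/1250
3 3 4329/5000
4 4 8177/10000
5 5 1571/2000
6 6 7629/10000
7 7 1823/2500
f(2y,3y) = ((1143/1250)/(4329/5000) − 1)/(1) = 27/481 ≈ 5.6133%

step 1 [1y] swap r/1=399/9601: DF=(1 − 399/9601·(0))/(1+399/9601) = 9601/10000 ≈ 0.960100
step 2 [2y] swap r/1=856/18745: DF=(1 − 856/18745·(0.960100))/(1+856/18745) = 1143/1250 ≈ 0.914400
step 3 [3y] swap r/1=1342/27403: DF=(1 − 1342/27403·(0.960100+0.914400))/(1+1342/27403) = 4329/5000 ≈ 0.865800
step 4 [4y] swap r/1=1823/35580: DF=(1 − 1823/35580·(0.960100+0.914400+0.865800))/(1+1823/35580) = 8177/10000 ≈ 0.817700
step 5 [5y] zero: DF = P = 1571/2000 ≈ 0.785500
step 6 [6y] zero: DF = P = 7629/10000 ≈ 0.762900
step 7 [7y] swap r/1=677/14589: DF=(1 − 677/14589·(0.960100+0.914400+0.865800+0.817700+0.785500+0.762900))/(1+677/14589) = 1823/2500 ≈ 0.729200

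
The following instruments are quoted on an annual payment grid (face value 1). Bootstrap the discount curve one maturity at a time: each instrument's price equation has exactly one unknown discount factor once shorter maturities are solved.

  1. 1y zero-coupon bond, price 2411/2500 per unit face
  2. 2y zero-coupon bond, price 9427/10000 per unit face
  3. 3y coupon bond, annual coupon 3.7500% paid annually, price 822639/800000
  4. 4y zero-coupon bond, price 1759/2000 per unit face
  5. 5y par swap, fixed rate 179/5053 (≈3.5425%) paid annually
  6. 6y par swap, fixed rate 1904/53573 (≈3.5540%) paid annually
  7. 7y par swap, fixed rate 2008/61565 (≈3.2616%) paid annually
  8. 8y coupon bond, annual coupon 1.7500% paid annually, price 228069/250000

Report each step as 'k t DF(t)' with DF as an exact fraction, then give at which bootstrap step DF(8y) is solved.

step 1 [1y] zero: DF = P = 2411/2500 ≈ 0.964400
step 2 [2y] zero: DF = P = 9427/10000 ≈ 0.942700
step 3 [3y] bond c/1=3/80: DF=(822639/800000 − 3/80·(0.964400+0.942700))/(1+3/80) = 4611/5000 ≈ 0.922200
step 4 [4y] zero: DF = P = 1759/2000 ≈ 0.879500
step 5 [5y] swap r/1=179/5053: DF=(1 − 179/5053·(0.964400+0.942700+0.922200+0.879500))/(1+179/5053) = 8389/10000 ≈ 0.838900
step 6 [6y] swap r/1=1904/53573: DF=(1 − 1904/53573·(0.964400+0.942700+0.922200+0.879500+0.838900))/(1+1904/53573) = 506/625 ≈ 0.809600
step 7 [7y] swap r/1=2008/61565: DF=(1 − 2008/61565·(0.964400+0.942700+0.922200+0.879500+0.838900+0.809600))/(1+2008/61565) = 999/1250 ≈ 0.799200
step 8 [8y] bond c/1=7/400: DF=(228069/250000 − 7/400·(0.964400+0.942700+0.922200+0.879500+0.838900+0.809600+0.799200))/(1+7/400) = 7907/10000 ≈ 0.790700

1 1 2411/2500
2 2 9427/10000
3 3 4611/5000
4 4 1759/2000
5 5 8389/10000
6 6 506/625
7 7 999/1250
8 8 7907/10000
DF(8y) is solved at step 8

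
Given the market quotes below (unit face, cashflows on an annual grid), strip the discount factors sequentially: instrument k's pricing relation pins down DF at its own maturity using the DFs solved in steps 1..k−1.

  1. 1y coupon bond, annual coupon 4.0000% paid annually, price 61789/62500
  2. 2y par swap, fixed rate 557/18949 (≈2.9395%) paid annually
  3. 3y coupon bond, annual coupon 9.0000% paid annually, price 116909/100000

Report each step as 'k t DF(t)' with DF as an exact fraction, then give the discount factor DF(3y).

1 1 4753/5000
2 2 9443/10000
3 3 9161/10000
DF(3y) = 9161/10000 ≈ 0.916100

step 1 [1y] bond c/1=1/25: DF=(61789/62500 − 1/25·(0))/(1+1/25) = 4753/5000 ≈ 0.950600
step 2 [2y] swap r/1=557/18949: DF=(1 − 557/18949·(0.950600))/(1+557/18949) = 9443/10000 ≈ 0.944300
step 3 [3y] bond c/1=9/100: DF=(116909/100000 − 9/100·(0.950600+0.944300))/(1+9/100) = 9161/10000 ≈ 0.916100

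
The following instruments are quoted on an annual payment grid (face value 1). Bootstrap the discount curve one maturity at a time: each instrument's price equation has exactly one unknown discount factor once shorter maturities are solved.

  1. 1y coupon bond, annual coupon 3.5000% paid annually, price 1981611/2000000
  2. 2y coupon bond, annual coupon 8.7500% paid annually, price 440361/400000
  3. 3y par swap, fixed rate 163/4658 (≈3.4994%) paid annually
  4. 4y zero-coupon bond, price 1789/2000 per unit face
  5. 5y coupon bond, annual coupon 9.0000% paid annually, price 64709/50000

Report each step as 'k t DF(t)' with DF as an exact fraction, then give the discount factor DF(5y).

1 1 9573/10000
2 2 9353/10000
3 3 4511/5000
4 4 1789/2000
5 5 8827/10000
DF(5y) = 8827/10000 ≈ 0.882700

step 1 [1y] bond c/1=7/200: DF=(1981611/2000000 − 7/200·(0))/(1+7/200) = 9573/10000 ≈ 0.957300
step 2 [2y] bond c/1=7/80: DF=(440361/400000 − 7/80·(0.957300))/(1+7/80) = 9353/10000 ≈ 0.935300
step 3 [3y] swap r/1=163/4658: DF=(1 − 163/4658·(0.957300+0.935300))/(1+163/4658) = 4511/5000 ≈ 0.902200
step 4 [4y] zero: DF = P = 1789/2000 ≈ 0.894500
step 5 [5y] bond c/1=9/100: DF=(64709/50000 − 9/100·(0.957300+0.935300+0.902200+0.894500))/(1+9/100) = 8827/10000 ≈ 0.882700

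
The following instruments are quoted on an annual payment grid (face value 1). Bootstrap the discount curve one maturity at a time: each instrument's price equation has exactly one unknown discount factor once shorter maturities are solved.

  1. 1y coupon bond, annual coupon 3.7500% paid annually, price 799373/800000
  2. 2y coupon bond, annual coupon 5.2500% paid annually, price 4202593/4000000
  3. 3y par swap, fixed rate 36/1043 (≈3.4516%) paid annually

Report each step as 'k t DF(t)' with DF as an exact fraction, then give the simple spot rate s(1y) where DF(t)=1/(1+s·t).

step 1 [1y] bond c/1=3/80: DF=(799373/800000 − 3/80·(0))/(1+3/80) = 9631/10000 ≈ 0.963100
step 2 [2y] bond c/1=21/400: DF=(4202593/4000000 − 21/400·(0.963100))/(1+21/400) = 4751/5000 ≈ 0.950200
step 3 [3y] swap r/1=36/1043: DF=(1 − 36/1043·(0.963100+0.950200))/(1+36/1043) = 2257/2500 ≈ 0.902800

1 1 9631/10000
2 2 4751/5000
3 3 2257/2500
s(1y) = (1/(9631/10000) − 1)/(1) = 369/9631 ≈ 3.8314%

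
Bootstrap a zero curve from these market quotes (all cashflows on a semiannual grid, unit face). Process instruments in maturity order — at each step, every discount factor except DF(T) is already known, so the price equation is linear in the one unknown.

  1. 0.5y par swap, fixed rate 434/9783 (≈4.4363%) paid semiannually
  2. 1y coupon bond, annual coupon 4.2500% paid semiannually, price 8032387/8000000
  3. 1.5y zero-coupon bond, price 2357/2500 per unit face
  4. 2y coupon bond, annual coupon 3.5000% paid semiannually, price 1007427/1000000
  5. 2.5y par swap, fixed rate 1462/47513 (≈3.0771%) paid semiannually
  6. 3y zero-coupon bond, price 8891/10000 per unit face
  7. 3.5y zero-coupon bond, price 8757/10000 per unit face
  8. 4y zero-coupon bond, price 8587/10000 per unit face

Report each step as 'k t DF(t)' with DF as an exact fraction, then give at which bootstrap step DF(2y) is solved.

1 1/2 9783/10000
2 1 2407/2500
3 3/2 2357/2500
4 2 1881/2000
5 5/2 9269/10000
6 3 8891/10000
7 7/2 8757/10000
8 4 8587/10000
DF(2y) is solved at step 4

step 1 [0.5y] swap r/2=217/9783: DF=(1 − 217/9783·(0))/(1+217/9783) = 9783/10000 ≈ 0.978300
step 2 [1y] bond c/2=17/800: DF=(8032387/8000000 − 17/800·(0.978300))/(1+17/800) = 2407/2500 ≈ 0.962800
step 3 [1.5y] zero: DF = P = 2357/2500 ≈ 0.942800
step 4 [2y] bond c/2=7/400: DF=(1007427/1000000 − 7/400·(0.978300+0.962800+0.942800))/(1+7/400) = 1881/2000 ≈ 0.940500
step 5 [2.5y] swap r/2=731/47513: DF=(1 − 731/47513·(0.978300+0.962800+0.942800+0.940500))/(1+731/47513) = 9269/10000 ≈ 0.926900
step 6 [3y] zero: DF = P = 8891/10000 ≈ 0.889100
step 7 [3.5y] zero: DF = P = 8757/10000 ≈ 0.875700
step 8 [4y] zero: DF = P = 8587/10000 ≈ 0.858700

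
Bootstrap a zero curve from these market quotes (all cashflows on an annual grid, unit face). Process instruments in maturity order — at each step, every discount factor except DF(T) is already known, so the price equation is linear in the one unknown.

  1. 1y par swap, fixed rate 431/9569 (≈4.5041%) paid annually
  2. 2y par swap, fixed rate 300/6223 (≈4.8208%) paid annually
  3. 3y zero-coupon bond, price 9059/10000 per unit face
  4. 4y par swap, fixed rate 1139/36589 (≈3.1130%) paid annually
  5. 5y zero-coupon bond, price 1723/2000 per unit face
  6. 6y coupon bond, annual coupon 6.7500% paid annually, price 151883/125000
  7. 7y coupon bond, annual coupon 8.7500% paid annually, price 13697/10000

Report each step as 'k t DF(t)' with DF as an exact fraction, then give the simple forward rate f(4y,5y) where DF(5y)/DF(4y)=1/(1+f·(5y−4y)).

1 1 9569/10000
2 2 91/100
3 3 9059/10000
4 4 8861/10000
5 5 1723/2000
6 6 2131/2500
7 7 517/625
f(4y,5y) = ((8861/10000)/(1723/2000) − 1)/(1) = 246/8615 ≈ 2.8555%

step 1 [1y] swap r/1=431/9569: DF=(1 − 431/9569·(0))/(1+431/9569) = 9569/10000 ≈ 0.956900
step 2 [2y] swap r/1=300/6223: DF=(1 − 300/6223·(0.956900))/(1+300/6223) = 91/100 ≈ 0.910000
step 3 [3y] zero: DF = P = 9059/10000 ≈ 0.905900
step 4 [4y] swap r/1=1139/36589: DF=(1 − 1139/36589·(0.956900+0.910000+0.905900))/(1+1139/36589) = 8861/10000 ≈ 0.886100
step 5 [5y] zero: DF = P = 1723/2000 ≈ 0.861500
step 6 [6y] bond c/1=27/400: DF=(151883/125000 − 27/400·(0.956900+0.910000+0.905900+0.886100+0.861500))/(1+27/400) = 2131/2500 ≈ 0.852400
step 7 [7y] bond c/1=7/80: DF=(13697/10000 − 7/80·(0.956900+0.910000+0.905900+0.886100+0.861500+0.852400))/(1+7/80) = 517/625 ≈ 0.827200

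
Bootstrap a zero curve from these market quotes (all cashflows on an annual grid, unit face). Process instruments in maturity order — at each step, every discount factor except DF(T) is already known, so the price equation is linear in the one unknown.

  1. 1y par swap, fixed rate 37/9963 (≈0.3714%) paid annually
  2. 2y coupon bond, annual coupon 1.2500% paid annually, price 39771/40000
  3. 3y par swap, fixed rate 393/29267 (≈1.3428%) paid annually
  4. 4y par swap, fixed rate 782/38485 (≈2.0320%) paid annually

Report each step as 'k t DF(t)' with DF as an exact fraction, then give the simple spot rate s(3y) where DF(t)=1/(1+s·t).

1 1 9963/10000
2 2 9697/10000
3 3 9607/10000
4 4 4609/5000
s(3y) = (1/(9607/10000) − 1)/(3) = 131/9607 ≈ 1.3636%

step 1 [1y] swap r/1=37/9963: DF=(1 − 37/9963·(0))/(1+37/9963) = 9963/10000 ≈ 0.996300
step 2 [2y] bond c/1=1/80: DF=(39771/40000 − 1/80·(0.996300))/(1+1/80) = 9697/10000 ≈ 0.969700
step 3 [3y] swap r/1=393/29267: DF=(1 − 393/29267·(0.996300+0.969700))/(1+393/29267) = 9607/10000 ≈ 0.960700
step 4 [4y] swap r/1=782/38485: DF=(1 − 782/38485·(0.996300+0.969700+0.960700))/(1+782/38485) = 4609/5000 ≈ 0.921800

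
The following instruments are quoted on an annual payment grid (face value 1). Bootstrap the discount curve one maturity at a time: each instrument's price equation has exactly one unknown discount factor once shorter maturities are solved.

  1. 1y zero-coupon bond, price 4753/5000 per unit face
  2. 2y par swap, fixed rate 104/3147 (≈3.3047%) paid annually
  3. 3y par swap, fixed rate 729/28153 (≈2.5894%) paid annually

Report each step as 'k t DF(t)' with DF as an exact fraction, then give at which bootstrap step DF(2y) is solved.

1 1 4753/5000
2 2 586/625
3 3 9271/10000
DF(2y) is solved at step 2

step 1 [1y] zero: DF = P = 4753/5000 ≈ 0.950600
step 2 [2y] swap r/1=104/3147: DF=(1 − 104/3147·(0.950600))/(1+104/3147) = 586/625 ≈ 0.937600
step 3 [3y] swap r/1=729/28153: DF=(1 − 729/28153·(0.950600+0.937600))/(1+729/28153) = 9271/10000 ≈ 0.927100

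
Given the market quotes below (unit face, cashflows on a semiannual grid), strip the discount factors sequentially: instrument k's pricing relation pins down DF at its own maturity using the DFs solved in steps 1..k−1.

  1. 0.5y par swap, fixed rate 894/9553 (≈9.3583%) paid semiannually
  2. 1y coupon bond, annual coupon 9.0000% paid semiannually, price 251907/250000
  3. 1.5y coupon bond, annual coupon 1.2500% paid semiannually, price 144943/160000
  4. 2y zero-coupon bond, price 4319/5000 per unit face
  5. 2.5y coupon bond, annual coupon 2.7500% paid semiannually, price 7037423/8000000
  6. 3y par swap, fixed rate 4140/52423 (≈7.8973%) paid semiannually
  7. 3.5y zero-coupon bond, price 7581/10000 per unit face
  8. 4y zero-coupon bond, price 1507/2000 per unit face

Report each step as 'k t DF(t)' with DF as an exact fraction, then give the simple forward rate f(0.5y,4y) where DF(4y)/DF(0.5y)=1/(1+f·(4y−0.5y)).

1 1/2 9553/10000
2 1 9231/10000
3 3/2 4443/5000
4 2 4319/5000
5 5/2 1637/2000
6 3 793/1000
7 7/2 7581/10000
8 4 1507/2000
f(0.5y,4y) = ((9553/10000)/(1507/2000) − 1)/(7/2) = 4036/52745 ≈ 7.6519%

step 1 [0.5y] swap r/2=447/9553: DF=(1 − 447/9553·(0))/(1+447/9553) = 9553/10000 ≈ 0.955300
step 2 [1y] bond c/2=9/200: DF=(251907/250000 − 9/200·(0.955300))/(1+9/200) = 9231/10000 ≈ 0.923100
step 3 [1.5y] bond c/2=1/160: DF=(144943/160000 − 1/160·(0.955300+0.923100))/(1+1/160) = 4443/5000 ≈ 0.888600
step 4 [2y] zero: DF = P = 4319/5000 ≈ 0.863800
step 5 [2.5y] bond c/2=11/800: DF=(7037423/8000000 − 11/800·(0.955300+0.923100+0.888600+0.863800))/(1+11/800) = 1637/2000 ≈ 0.818500
step 6 [3y] swap r/2=2070/52423: DF=(1 − 2070/52423·(0.955300+0.923100+0.888600+0.863800+0.818500))/(1+2070/52423) = 793/1000 ≈ 0.793000
step 7 [3.5y] zero: DF = P = 7581/10000 ≈ 0.758100
step 8 [4y] zero: DF = P = 1507/2000 ≈ 0.753500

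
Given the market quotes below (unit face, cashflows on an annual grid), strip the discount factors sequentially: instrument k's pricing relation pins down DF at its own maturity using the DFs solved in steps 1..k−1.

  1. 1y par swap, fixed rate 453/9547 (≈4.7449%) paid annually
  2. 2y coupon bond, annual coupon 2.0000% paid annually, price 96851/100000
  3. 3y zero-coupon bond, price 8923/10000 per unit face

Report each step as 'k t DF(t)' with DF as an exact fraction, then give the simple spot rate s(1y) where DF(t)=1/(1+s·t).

step 1 [1y] swap r/1=453/9547: DF=(1 − 453/9547·(0))/(1+453/9547) = 9547/10000 ≈ 0.954700
step 2 [2y] bond c/1=1/50: DF=(96851/100000 − 1/50·(0.954700))/(1+1/50) = 2327/2500 ≈ 0.930800
step 3 [3y] zero: DF = P = 8923/10000 ≈ 0.892300

1 1 9547/10000
2 2 2327/2500
3 3 8923/10000
s(1y) = (1/(9547/10000) − 1)/(1) = 453/9547 ≈ 4.7449%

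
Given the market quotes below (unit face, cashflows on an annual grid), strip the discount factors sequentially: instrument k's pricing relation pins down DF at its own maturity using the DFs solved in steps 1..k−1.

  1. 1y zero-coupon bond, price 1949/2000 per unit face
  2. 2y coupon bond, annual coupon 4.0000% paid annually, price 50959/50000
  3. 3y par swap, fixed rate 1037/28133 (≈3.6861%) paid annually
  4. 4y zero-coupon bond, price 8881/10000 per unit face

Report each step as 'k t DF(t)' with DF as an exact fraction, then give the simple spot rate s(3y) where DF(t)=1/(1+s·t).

1 1 1949/2000
2 2 377/400
3 3 8963/10000
4 4 8881/10000
s(3y) = (1/(8963/10000) − 1)/(3) = 1037/26889 ≈ 3.8566%

step 1 [1y] zero: DF = P = 1949/2000 ≈ 0.974500
step 2 [2y] bond c/1=1/25: DF=(50959/50000 − 1/25·(0.974500))/(1+1/25) = 377/400 ≈ 0.942500
step 3 [3y] swap r/1=1037/28133: DF=(1 − 1037/28133·(0.974500+0.942500))/(1+1037/28133) = 8963/10000 ≈ 0.896300
step 4 [4y] zero: DF = P = 8881/10000 ≈ 0.888100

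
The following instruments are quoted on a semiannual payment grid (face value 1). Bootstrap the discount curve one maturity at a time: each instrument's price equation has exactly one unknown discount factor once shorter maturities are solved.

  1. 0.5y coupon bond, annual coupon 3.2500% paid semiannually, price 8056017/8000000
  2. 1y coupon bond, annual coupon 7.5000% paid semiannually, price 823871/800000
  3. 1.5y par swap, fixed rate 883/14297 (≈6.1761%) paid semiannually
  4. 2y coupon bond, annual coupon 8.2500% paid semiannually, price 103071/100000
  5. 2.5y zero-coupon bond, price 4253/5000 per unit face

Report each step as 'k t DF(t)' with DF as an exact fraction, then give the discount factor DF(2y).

step 1 [0.5y] bond c/2=13/800: DF=(8056017/8000000 − 13/800·(0))/(1+13/800) = 9909/10000 ≈ 0.990900
step 2 [1y] bond c/2=3/80: DF=(823871/800000 − 3/80·(0.990900))/(1+3/80) = 598/625 ≈ 0.956800
step 3 [1.5y] swap r/2=883/28594: DF=(1 − 883/28594·(0.990900+0.956800))/(1+883/28594) = 9117/10000 ≈ 0.911700
step 4 [2y] bond c/2=33/800: DF=(103071/100000 − 33/800·(0.990900+0.956800+0.911700))/(1+33/800) = 4383/5000 ≈ 0.876600
step 5 [2.5y] zero: DF = P = 4253/5000 ≈ 0.850600

1 1/2 9909/10000
2 1 598/625
3 3/2 9117/10000
4 2 4383/5000
5 5/2 4253/5000
DF(2y) = 4383/5000 ≈ 0.876600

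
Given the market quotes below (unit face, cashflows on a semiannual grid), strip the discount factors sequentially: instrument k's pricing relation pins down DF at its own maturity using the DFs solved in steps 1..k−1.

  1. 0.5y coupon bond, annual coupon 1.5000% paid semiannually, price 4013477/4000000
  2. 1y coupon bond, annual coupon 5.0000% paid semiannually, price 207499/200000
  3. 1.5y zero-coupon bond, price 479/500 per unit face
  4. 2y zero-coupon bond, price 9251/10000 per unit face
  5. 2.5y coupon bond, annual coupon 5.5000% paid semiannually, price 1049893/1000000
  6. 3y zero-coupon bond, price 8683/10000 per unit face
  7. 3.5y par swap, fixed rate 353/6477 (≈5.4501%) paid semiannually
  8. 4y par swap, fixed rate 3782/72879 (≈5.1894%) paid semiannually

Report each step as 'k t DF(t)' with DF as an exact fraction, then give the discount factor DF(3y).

1 1/2 9959/10000
2 1 9879/10000
3 3/2 479/500
4 2 9251/10000
5 5/2 9183/10000
6 3 8683/10000
7 7/2 1647/2000
8 4 8109/10000
DF(3y) = 8683/10000 ≈ 0.868300

step 1 [0.5y] bond c/2=3/400: DF=(4013477/4000000 − 3/400·(0))/(1+3/400) = 9959/10000 ≈ 0.995900
step 2 [1y] bond c/2=1/40: DF=(207499/200000 − 1/40·(0.995900))/(1+1/40) = 9879/10000 ≈ 0.987900
step 3 [1.5y] zero: DF = P = 479/500 ≈ 0.958000
step 4 [2y] zero: DF = P = 9251/10000 ≈ 0.925100
step 5 [2.5y] bond c/2=11/400: DF=(1049893/1000000 − 11/400·(0.995900+0.987900+0.958000+0.925100))/(1+11/400) = 9183/10000 ≈ 0.918300
step 6 [3y] zero: DF = P = 8683/10000 ≈ 0.868300
step 7 [3.5y] swap r/2=353/12954: DF=(1 − 353/12954·(0.995900+0.987900+0.958000+0.925100+0.918300+0.868300))/(1+353/12954) = 1647/2000 ≈ 0.823500
step 8 [4y] swap r/2=1891/72879: DF=(1 − 1891/72879·(0.995900+0.987900+0.958000+0.925100+0.918300+0.868300+0.823500))/(1+1891/72879) = 8109/10000 ≈ 0.810900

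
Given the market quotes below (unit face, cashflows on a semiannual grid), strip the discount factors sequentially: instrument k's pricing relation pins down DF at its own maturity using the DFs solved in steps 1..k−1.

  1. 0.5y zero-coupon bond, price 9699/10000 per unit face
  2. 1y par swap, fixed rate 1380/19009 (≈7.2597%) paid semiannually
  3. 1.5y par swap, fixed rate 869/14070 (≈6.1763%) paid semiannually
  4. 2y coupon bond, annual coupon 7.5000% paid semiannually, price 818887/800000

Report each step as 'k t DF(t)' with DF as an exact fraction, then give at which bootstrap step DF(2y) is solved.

step 1 [0.5y] zero: DF = P = 9699/10000 ≈ 0.969900
step 2 [1y] swap r/2=690/19009: DF=(1 − 690/19009·(0.969900))/(1+690/19009) = 931/1000 ≈ 0.931000
step 3 [1.5y] swap r/2=869/28140: DF=(1 − 869/28140·(0.969900+0.931000))/(1+869/28140) = 9131/10000 ≈ 0.913100
step 4 [2y] bond c/2=3/80: DF=(818887/800000 − 3/80·(0.969900+0.931000+0.913100))/(1+3/80) = 8849/10000 ≈ 0.884900

1 1/2 9699/10000
2 1 931/1000
3 3/2 9131/10000
4 2 8849/10000
DF(2y) is solved at step 4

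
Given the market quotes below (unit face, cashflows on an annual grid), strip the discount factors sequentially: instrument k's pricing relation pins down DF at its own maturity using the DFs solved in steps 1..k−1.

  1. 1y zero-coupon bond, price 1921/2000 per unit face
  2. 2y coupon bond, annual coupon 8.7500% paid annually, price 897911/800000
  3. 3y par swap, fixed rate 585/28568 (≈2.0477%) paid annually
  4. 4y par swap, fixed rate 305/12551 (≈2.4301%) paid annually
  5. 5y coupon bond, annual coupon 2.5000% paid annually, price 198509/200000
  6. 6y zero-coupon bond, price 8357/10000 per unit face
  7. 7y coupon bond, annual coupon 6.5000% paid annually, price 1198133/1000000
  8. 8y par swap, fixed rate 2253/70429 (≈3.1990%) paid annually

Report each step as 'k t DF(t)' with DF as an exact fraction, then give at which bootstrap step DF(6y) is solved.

1 1 1921/2000
2 2 2387/2500
3 3 1883/2000
4 4 1817/2000
5 5 1753/2000
6 6 8357/10000
7 7 7907/10000
8 8 7747/10000
DF(6y) is solved at step 6

step 1 [1y] zero: DF = P = 1921/2000 ≈ 0.960500
step 2 [2y] bond c/1=7/80: DF=(897911/800000 − 7/80·(0.960500))/(1+7/80) = 2387/2500 ≈ 0.954800
step 3 [3y] swap r/1=585/28568: DF=(1 − 585/28568·(0.960500+0.954800))/(1+585/28568) = 1883/2000 ≈ 0.941500
step 4 [4y] swap r/1=305/12551: DF=(1 − 305/12551·(0.960500+0.954800+0.941500))/(1+305/12551) = 1817/2000 ≈ 0.908500
step 5 [5y] bond c/1=1/40: DF=(198509/200000 − 1/40·(0.960500+0.954800+0.941500+0.908500))/(1+1/40) = 1753/2000 ≈ 0.876500
step 6 [6y] zero: DF = P = 8357/10000 ≈ 0.835700
step 7 [7y] bond c/1=13/200: DF=(1198133/1000000 − 13/200·(0.960500+0.954800+0.941500+0.908500+0.876500+0.835700))/(1+13/200) = 7907/10000 ≈ 0.790700
step 8 [8y] swap r/1=2253/70429: DF=(1 − 2253/70429·(0.960500+0.954800+0.941500+0.908500+0.876500+0.835700+0.790700))/(1+2253/70429) = 7747/10000 ≈ 0.774700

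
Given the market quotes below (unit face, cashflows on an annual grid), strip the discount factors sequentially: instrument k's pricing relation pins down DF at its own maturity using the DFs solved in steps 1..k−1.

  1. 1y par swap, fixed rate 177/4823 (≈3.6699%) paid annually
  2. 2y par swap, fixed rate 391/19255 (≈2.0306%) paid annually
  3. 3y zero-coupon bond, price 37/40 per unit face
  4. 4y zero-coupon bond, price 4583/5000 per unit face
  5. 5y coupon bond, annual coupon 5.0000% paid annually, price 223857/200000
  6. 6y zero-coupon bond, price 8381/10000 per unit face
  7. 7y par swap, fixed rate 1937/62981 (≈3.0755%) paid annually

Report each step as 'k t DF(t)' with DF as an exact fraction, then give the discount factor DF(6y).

1 1 4823/5000
2 2 9609/10000
3 3 37/40
4 4 4583/5000
5 5 4433/5000
6 6 8381/10000
7 7 8063/10000
DF(6y) = 8381/10000 ≈ 0.838100

step 1 [1y] swap r/1=177/4823: DF=(1 − 177/4823·(0))/(1+177/4823) = 4823/5000 ≈ 0.964600
step 2 [2y] swap r/1=391/19255: DF=(1 − 391/19255·(0.964600))/(1+391/19255) = 9609/10000 ≈ 0.960900
step 3 [3y] zero: DF = P = 37/40 ≈ 0.925000
step 4 [4y] zero: DF = P = 4583/5000 ≈ 0.916600
step 5 [5y] bond c/1=1/20: DF=(223857/200000 − 1/20·(0.964600+0.960900+0.925000+0.916600))/(1+1/20) = 4433/5000 ≈ 0.886600
step 6 [6y] zero: DF = P = 8381/10000 ≈ 0.838100
step 7 [7y] swap r/1=1937/62981: DF=(1 − 1937/62981·(0.964600+0.960900+0.925000+0.916600+0.886600+0.838100))/(1+1937/62981) = 8063/10000 ≈ 0.806300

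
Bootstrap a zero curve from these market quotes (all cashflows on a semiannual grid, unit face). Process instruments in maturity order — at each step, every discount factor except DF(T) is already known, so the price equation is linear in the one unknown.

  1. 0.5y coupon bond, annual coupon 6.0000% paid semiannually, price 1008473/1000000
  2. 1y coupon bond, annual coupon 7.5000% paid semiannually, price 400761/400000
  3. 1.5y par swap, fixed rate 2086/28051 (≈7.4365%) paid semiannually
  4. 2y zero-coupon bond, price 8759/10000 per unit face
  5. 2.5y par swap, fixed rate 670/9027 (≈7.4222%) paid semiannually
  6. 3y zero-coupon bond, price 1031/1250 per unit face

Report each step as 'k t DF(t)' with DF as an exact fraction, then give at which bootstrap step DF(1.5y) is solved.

1 1/2 9791/10000
2 1 9303/10000
3 3/2 8957/10000
4 2 8759/10000
5 5/2 333/400
6 3 1031/1250
DF(1.5y) is solved at step 3

step 1 [0.5y] bond c/2=3/100: DF=(1008473/1000000 − 3/100·(0))/(1+3/100) = 9791/10000 ≈ 0.979100
step 2 [1y] bond c/2=3/80: DF=(400761/400000 − 3/80·(0.979100))/(1+3/80) = 9303/10000 ≈ 0.930300
step 3 [1.5y] swap r/2=1043/28051: DF=(1 − 1043/28051·(0.979100+0.930300))/(1+1043/28051) = 8957/10000 ≈ 0.895700
step 4 [2y] zero: DF = P = 8759/10000 ≈ 0.875900
step 5 [2.5y] swap r/2=335/9027: DF=(1 − 335/9027·(0.979100+0.930300+0.895700+0.875900))/(1+335/9027) = 333/400 ≈ 0.832500
step 6 [3y] zero: DF = P = 1031/1250 ≈ 0.824800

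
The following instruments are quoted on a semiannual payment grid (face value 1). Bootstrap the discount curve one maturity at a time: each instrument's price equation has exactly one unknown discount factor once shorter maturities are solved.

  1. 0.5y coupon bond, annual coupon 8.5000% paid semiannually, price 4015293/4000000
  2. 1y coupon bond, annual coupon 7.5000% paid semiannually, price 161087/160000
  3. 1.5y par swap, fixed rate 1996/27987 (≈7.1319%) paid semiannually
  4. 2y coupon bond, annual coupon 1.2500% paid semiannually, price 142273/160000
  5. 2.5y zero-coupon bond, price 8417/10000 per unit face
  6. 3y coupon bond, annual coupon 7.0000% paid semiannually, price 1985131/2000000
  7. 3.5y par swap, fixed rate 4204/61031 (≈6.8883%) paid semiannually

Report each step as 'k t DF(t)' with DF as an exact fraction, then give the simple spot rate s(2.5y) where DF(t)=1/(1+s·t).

step 1 [0.5y] bond c/2=17/400: DF=(4015293/4000000 − 17/400·(0))/(1+17/400) = 9629/10000 ≈ 0.962900
step 2 [1y] bond c/2=3/80: DF=(161087/160000 − 3/80·(0.962900))/(1+3/80) = 2339/2500 ≈ 0.935600
step 3 [1.5y] swap r/2=998/27987: DF=(1 − 998/27987·(0.962900+0.935600))/(1+998/27987) = 4501/5000 ≈ 0.900200
step 4 [2y] bond c/2=1/160: DF=(142273/160000 − 1/160·(0.962900+0.935600+0.900200))/(1+1/160) = 8663/10000 ≈ 0.866300
step 5 [2.5y] zero: DF = P = 8417/10000 ≈ 0.841700
step 6 [3y] bond c/2=7/200: DF=(1985131/2000000 − 7/200·(0.962900+0.935600+0.900200+0.866300+0.841700))/(1+7/200) = 4033/5000 ≈ 0.806600
step 7 [3.5y] swap r/2=2102/61031: DF=(1 − 2102/61031·(0.962900+0.935600+0.900200+0.866300+0.841700+0.806600))/(1+2102/61031) = 3949/5000 ≈ 0.789800

1 1/2 9629/10000
2 1 2339/2500
3 3/2 4501/5000
4 2 8663/10000
5 5/2 8417/10000
6 3 4033/5000
7 7/2 3949/5000
s(2.5y) = (1/(8417/10000) − 1)/(5/2) = 3166/42085 ≈ 7.5229%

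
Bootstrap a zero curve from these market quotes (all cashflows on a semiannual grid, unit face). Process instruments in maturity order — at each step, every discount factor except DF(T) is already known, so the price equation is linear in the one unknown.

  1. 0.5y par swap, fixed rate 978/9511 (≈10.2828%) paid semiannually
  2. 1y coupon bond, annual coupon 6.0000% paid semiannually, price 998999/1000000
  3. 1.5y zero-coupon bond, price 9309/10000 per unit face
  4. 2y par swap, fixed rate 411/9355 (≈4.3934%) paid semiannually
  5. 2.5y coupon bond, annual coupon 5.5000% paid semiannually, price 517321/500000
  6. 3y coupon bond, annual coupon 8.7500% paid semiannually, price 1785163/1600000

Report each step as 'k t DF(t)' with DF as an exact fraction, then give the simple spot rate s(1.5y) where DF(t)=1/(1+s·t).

step 1 [0.5y] swap r/2=489/9511: DF=(1 − 489/9511·(0))/(1+489/9511) = 9511/10000 ≈ 0.951100
step 2 [1y] bond c/2=3/100: DF=(998999/1000000 − 3/100·(0.951100))/(1+3/100) = 4711/5000 ≈ 0.942200
step 3 [1.5y] zero: DF = P = 9309/10000 ≈ 0.930900
step 4 [2y] swap r/2=411/18710: DF=(1 − 411/18710·(0.951100+0.942200+0.930900))/(1+411/18710) = 4589/5000 ≈ 0.917800
step 5 [2.5y] bond c/2=11/400: DF=(517321/500000 − 11/400·(0.951100+0.942200+0.930900+0.917800))/(1+11/400) = 2267/2500 ≈ 0.906800
step 6 [3y] bond c/2=7/160: DF=(1785163/1600000 − 7/160·(0.951100+0.942200+0.930900+0.917800+0.906800))/(1+7/160) = 8741/10000 ≈ 0.874100

1 1/2 9511/10000
2 1 4711/5000
3 3/2 9309/10000
4 2 4589/5000
5 5/2 2267/2500
6 3 8741/10000
s(1.5y) = (1/(9309/10000) − 1)/(3/2) = 1382/27927 ≈ 4.9486%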